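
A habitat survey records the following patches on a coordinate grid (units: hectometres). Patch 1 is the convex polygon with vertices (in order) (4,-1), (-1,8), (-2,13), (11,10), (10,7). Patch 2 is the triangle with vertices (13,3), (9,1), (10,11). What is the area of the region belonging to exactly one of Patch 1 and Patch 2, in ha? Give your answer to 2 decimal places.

109.63

|Patch 1| = 95, |Patch 2| = 19, |Patch 1∩Patch 2| = 2.1845.
|Patch 1 △ Patch 2| = |Patch 1| + |Patch 2| − 2·|Patch 1∩Patch 2| = 95 + 19 − 4.3689 = 109.63.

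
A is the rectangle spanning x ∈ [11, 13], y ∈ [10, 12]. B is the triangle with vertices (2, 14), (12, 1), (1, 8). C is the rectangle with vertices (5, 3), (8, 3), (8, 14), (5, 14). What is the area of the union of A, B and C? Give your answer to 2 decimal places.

62.55

By inclusion–exclusion:
Individual areas: |A| = 4, |B| = 36.5, |C| = 33.
|A∩B| = 0.
|A∩C| = 0 (no overlap).
|B∩C| = 10.95.
|A∩B∩C| = 0.
|A ∪ B ∪ C| = 73.5 − 10.95 + 0 = 62.55.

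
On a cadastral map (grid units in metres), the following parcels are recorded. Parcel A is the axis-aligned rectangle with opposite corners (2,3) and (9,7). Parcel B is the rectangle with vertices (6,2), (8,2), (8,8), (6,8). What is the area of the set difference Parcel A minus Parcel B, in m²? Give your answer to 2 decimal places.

20.00

|Parcel A∩Parcel B|: x∈[6,8], y∈[3,7] → 2·4 = 8.
|Parcel A| = 28.
|Parcel A ∖ Parcel B| = |Parcel A| − |Parcel A∩Parcel B| = 28 − 8 = 20.00.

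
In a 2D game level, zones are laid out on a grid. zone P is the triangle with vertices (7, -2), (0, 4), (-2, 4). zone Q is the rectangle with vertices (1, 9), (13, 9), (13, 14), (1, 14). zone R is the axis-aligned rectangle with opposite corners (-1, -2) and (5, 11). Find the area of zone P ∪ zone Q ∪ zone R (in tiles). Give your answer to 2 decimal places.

By inclusion–exclusion:
Individual areas: |zone P| = 6, |zone Q| = 60, |zone R| = 78.
|zone P∩zone Q| = 0.
|zone P∩zone R| = 5.2857.
|zone Q∩zone R|: x∈[1,5], y∈[9,11] → 4·2 = 8.
|zone P∩zone Q∩zone R| = 0.
|zone P ∪ zone Q ∪ zone R| = 144 − 13.2857 + 0 = 130.71.

130.71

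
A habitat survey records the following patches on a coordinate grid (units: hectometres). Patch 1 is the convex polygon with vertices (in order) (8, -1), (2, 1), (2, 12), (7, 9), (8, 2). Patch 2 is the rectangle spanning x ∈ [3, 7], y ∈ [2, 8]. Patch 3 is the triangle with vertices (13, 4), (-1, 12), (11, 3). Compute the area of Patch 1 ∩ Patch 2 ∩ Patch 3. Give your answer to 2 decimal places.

The intersection is the polygon with vertices (6,8), (7,7.429), (7,6), (4.333,8).
By the shoelace formula its area is 2.38.

2.38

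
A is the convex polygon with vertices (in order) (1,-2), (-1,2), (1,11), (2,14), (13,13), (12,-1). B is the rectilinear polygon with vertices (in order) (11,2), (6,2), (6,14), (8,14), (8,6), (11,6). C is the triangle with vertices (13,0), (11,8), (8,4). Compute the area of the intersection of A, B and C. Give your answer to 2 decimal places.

8.00

The intersection is the polygon with vertices (11,6), (11,2), (10.5,2), (8,4), (9.5,6).
By the shoelace formula its area is 8.00.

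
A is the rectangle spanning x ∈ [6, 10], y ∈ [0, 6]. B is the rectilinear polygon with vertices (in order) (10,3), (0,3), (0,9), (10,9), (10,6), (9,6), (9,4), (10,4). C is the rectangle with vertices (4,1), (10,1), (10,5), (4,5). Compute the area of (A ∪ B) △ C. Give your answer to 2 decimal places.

|A ∪ B| = 72.
|(A ∪ B) ∩ C| = 20.
|(A ∪ B) △ C| = 72 + 24 − 40 = 56.00.

56.00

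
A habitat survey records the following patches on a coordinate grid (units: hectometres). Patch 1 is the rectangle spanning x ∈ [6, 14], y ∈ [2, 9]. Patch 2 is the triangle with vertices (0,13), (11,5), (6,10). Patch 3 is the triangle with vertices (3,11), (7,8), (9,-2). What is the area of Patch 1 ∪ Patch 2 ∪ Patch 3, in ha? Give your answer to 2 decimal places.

By inclusion–exclusion:
Individual areas: |Patch 1| = 56, |Patch 2| = 7.5, |Patch 3| = 17.
|Patch 1∩Patch 2| = 2.9091.
|Patch 1∩Patch 3| = 8.5327.
|Patch 2∩Patch 3| = 0.5349.
|Patch 1∩Patch 2∩Patch 3| = 0.1032.
|Patch 1 ∪ Patch 2 ∪ Patch 3| = 80.5 − 11.9767 + 0.1032 = 68.63.

68.63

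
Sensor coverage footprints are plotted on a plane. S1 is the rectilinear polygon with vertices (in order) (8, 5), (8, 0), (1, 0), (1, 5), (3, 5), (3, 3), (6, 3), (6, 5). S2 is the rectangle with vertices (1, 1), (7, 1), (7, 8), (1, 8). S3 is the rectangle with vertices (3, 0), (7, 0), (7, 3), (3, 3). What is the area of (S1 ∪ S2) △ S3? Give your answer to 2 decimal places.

|S1 ∪ S2| = 53.
|(S1 ∪ S2) ∩ S3| = 12.
|(S1 ∪ S2) △ S3| = 53 + 12 − 24 = 41.00.

41.00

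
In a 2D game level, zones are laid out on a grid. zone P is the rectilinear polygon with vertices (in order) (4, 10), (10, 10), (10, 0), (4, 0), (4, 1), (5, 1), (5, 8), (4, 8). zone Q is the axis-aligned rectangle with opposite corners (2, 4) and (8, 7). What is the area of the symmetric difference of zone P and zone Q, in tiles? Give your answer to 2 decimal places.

53.00

|zone P| = 53, |zone Q| = 18, |zone P∩zone Q| = 9.
|zone P △ zone Q| = |zone P| + |zone Q| − 2·|zone P∩zone Q| = 53 + 18 − 18 = 53.00.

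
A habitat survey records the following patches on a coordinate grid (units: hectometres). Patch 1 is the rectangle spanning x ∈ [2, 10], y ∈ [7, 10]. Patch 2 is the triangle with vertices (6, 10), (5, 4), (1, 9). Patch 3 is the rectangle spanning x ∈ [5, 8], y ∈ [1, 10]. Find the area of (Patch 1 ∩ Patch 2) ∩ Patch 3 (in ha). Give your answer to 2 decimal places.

The region (Patch 1 ∩ Patch 2) ∩ Patch 3 is the polygon with vertices (6,10), (5.5,7), (5,7), (5,9.8).
By the shoelace formula its area is 2.15.

2.15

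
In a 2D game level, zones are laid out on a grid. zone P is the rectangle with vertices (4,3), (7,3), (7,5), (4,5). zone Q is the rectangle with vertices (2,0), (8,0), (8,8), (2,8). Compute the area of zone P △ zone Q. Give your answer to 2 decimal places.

42.00

|zone P∩zone Q|: x∈[4,7], y∈[3,5] → 3·2 = 6.
|zone P △ zone Q| = |zone P| + |zone Q| − 2·|zone P∩zone Q| = 6 + 48 − 12 = 42.00.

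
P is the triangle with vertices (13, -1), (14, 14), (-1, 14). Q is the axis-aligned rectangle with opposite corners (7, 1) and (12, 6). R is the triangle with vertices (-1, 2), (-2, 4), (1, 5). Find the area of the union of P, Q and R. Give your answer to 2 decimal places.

125.15

By inclusion–exclusion:
Individual areas: |P| = 112.5, |Q| = 25, |R| = 3.5.
|P∩Q| = 15.8476.
|P∩R| = 0.
|Q∩R| = 0.
|P∩Q∩R| = 0.
|P ∪ Q ∪ R| = 141 − 15.8476 + 0 = 125.15.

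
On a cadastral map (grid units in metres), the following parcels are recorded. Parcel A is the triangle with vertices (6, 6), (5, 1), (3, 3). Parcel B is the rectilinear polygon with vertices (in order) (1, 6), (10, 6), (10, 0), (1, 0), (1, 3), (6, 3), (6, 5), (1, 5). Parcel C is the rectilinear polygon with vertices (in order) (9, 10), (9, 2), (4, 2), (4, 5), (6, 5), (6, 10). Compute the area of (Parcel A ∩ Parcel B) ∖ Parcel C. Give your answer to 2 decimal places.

|Parcel A ∩ Parcel B| = 2.8.
|(Parcel A ∩ Parcel B) ∩ Parcel C| = 1.3.
|(Parcel A ∩ Parcel B) ∖ Parcel C| = 2.8 − 1.3 = 1.50.

1.50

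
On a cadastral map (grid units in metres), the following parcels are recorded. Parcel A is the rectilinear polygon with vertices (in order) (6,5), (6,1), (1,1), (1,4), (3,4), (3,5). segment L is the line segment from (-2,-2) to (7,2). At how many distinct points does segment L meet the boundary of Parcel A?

The segment meets the boundary at (6,1.556), (4.75,1).

2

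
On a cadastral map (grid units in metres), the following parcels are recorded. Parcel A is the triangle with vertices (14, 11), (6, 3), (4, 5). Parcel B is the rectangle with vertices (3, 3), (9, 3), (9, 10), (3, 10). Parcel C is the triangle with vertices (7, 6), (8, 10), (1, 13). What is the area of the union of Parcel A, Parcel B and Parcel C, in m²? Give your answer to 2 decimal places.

By inclusion–exclusion:
Individual areas: |Parcel A| = 16, |Parcel B| = 42, |Parcel C| = 15.5.
|Parcel A∩Parcel B| = 11.
|Parcel A∩Parcel C| = 0.2752.
|Parcel B∩Parcel C| = 8.8571.
|Parcel A∩Parcel B∩Parcel C| = 0.2752.
|Parcel A ∪ Parcel B ∪ Parcel C| = 73.5 − 20.1324 + 0.2752 = 53.64.

53.64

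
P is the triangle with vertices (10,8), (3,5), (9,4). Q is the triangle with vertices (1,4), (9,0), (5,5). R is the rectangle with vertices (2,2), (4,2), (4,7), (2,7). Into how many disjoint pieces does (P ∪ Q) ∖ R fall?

(P ∪ Q) ∖ R splits into 2 disjoint pieces (area 20.6428, area 0.375).

2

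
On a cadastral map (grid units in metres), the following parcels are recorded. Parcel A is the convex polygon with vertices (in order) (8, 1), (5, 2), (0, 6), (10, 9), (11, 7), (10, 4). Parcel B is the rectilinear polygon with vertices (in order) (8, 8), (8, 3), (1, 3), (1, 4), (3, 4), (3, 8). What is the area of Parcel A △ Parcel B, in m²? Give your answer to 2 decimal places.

|Parcel A| = 48, |Parcel B| = 27, |Parcel A∩Parcel B| = 22.8583.
|Parcel A △ Parcel B| = |Parcel A| + |Parcel B| − 2·|Parcel A∩Parcel B| = 48 + 27 − 45.7167 = 29.28.

29.28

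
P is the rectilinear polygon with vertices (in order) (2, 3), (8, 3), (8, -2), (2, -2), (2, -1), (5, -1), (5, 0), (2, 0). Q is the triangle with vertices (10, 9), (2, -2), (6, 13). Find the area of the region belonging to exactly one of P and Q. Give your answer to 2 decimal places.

|P| = 27, |Q| = 38, |P∩Q| = 5.0667.
|P △ Q| = |P| + |Q| − 2·|P∩Q| = 27 + 38 − 10.1333 = 54.87.

54.87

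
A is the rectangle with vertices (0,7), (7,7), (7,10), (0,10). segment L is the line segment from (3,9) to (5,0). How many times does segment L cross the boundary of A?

1

The segment meets the boundary at (3.444,7).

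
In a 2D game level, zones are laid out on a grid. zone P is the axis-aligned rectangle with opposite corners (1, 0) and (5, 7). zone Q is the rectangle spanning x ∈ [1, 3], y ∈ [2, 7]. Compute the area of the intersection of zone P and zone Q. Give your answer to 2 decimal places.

10.00

|zone P∩zone Q|: x∈[1,3], y∈[2,7] → 2·5 = 10.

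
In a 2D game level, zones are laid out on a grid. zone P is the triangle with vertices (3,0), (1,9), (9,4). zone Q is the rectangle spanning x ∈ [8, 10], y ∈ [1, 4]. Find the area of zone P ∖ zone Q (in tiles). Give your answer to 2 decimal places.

|zone P| = 31, |zone P∩zone Q| = 0.3333.
|zone P ∖ zone Q| = |zone P| − |zone P∩zone Q| = 31 − 0.3333 = 30.67.

30.67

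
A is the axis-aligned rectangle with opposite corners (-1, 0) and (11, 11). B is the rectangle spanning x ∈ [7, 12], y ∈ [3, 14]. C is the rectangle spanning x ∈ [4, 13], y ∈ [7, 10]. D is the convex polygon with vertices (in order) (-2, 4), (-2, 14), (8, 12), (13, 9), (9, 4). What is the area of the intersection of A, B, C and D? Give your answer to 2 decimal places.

The intersection is the polygon with vertices (7,7), (7,10), (11,10), (11,7).
By the shoelace formula its area is 12.00.

12.00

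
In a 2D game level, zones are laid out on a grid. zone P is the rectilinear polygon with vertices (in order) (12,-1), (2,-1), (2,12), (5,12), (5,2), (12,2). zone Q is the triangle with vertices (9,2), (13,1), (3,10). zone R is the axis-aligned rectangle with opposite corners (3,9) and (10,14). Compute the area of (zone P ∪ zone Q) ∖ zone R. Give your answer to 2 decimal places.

|zone P ∪ zone Q| = 71.0139.
|(zone P ∪ zone Q) ∩ zone R| = 6.
|(zone P ∪ zone Q) ∖ zone R| = 71.0139 − 6 = 65.01.

65.01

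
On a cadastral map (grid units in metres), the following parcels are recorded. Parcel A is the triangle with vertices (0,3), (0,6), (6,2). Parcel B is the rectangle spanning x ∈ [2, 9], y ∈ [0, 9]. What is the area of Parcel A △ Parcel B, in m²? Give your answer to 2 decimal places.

|Parcel A| = 9, |Parcel B| = 63, |Parcel A∩Parcel B| = 4.
|Parcel A △ Parcel B| = |Parcel A| + |Parcel B| − 2·|Parcel A∩Parcel B| = 9 + 63 − 8 = 64.00.

64.00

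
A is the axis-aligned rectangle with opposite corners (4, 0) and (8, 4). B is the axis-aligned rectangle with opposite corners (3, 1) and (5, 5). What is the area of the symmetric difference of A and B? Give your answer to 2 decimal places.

18.00

|A∩B|: x∈[4,5], y∈[1,4] → 1·3 = 3.
|A △ B| = |A| + |B| − 2·|A∩B| = 16 + 8 − 6 = 18.00.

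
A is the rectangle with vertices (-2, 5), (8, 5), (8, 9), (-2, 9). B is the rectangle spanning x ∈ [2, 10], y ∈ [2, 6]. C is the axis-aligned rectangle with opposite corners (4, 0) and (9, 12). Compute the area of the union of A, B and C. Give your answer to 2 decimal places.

94.00

By inclusion–exclusion:
Individual areas: |A| = 40, |B| = 32, |C| = 60.
|A∩B|: x∈[2,8], y∈[5,6] → 6·1 = 6.
|A∩C|: x∈[4,8], y∈[5,9] → 4·4 = 16.
|B∩C|: x∈[4,9], y∈[2,6] → 5·4 = 20.
|A∩B∩C| = 4.
|A ∪ B ∪ C| = 132 − 42 + 4 = 94.00.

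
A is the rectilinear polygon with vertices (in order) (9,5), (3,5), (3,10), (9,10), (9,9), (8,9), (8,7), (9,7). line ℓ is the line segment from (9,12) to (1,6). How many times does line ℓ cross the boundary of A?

2

The segment meets the boundary at (3,7.5), (6.333,10).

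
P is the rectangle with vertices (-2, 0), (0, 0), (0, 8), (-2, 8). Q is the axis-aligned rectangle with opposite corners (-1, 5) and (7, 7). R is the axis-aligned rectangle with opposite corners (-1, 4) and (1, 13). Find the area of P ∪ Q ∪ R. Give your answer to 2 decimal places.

42.00

By inclusion–exclusion:
Individual areas: |P| = 16, |Q| = 16, |R| = 18.
|P∩Q|: x∈[-1,0], y∈[5,7] → 1·2 = 2.
|P∩R|: x∈[-1,0], y∈[4,8] → 1·4 = 4.
|Q∩R|: x∈[-1,1], y∈[5,7] → 2·2 = 4.
|P∩Q∩R| = 2.
|P ∪ Q ∪ R| = 50 − 10 + 2 = 42.00.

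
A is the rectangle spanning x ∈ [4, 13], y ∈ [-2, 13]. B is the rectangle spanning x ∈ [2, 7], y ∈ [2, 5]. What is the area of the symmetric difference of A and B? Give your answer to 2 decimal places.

|A∩B|: x∈[4,7], y∈[2,5] → 3·3 = 9.
|A △ B| = |A| + |B| − 2·|A∩B| = 135 + 15 − 18 = 132.00.

132.00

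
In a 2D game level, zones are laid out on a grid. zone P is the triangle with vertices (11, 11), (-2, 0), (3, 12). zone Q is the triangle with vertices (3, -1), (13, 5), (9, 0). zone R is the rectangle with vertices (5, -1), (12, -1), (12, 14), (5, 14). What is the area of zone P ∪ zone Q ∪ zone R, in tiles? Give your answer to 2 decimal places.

By inclusion–exclusion:
Individual areas: |zone P| = 50.5, |zone Q| = 13, |zone R| = 105.
|zone P∩zone Q| = 0.
|zone P∩zone R| = 17.4808.
|zone Q∩zone R| = 11.8083.
|zone P∩zone Q∩zone R| = 0.
|zone P ∪ zone Q ∪ zone R| = 168.5 − 29.2891 + 0 = 139.21.

139.21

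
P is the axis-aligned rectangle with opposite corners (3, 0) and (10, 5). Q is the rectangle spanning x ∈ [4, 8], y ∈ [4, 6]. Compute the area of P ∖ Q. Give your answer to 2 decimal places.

31.00

|P∩Q|: x∈[4,8], y∈[4,5] → 4·1 = 4.
|P| = 35.
|P ∖ Q| = |P| − |P∩Q| = 35 − 4 = 31.00.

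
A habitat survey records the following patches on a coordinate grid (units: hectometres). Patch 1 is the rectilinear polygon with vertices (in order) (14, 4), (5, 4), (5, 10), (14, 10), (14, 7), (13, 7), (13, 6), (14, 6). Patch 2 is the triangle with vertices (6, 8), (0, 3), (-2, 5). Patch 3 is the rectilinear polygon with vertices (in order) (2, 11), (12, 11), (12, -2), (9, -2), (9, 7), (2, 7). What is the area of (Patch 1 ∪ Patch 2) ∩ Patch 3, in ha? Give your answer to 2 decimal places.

|Patch 1 ∪ Patch 2| = 63.7708.
|(Patch 1 ∪ Patch 2) ∩ Patch 3| = 30.50.

30.50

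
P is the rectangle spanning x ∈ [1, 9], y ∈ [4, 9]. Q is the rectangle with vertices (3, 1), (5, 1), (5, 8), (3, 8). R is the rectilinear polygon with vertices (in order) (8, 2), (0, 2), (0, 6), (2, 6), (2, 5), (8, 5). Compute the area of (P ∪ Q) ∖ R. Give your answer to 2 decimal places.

34.00

|P ∪ Q| = 46.
|(P ∪ Q) ∩ R| = 12.
|(P ∪ Q) ∖ R| = 46 − 12 = 34.00.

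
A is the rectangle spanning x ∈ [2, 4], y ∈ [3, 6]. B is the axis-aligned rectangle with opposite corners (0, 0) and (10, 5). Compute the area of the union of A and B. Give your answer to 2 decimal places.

By inclusion–exclusion:
Individual areas: |A| = 6, |B| = 50.
|A∩B|: x∈[2,4], y∈[3,5] → 2·2 = 4.
|A ∪ B| = 56 − 4 = 52.00.

52.00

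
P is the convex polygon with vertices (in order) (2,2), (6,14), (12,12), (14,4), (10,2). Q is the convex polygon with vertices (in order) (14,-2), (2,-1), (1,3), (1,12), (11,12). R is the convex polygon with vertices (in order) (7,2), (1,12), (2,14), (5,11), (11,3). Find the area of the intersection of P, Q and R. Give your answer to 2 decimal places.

28.11

The intersection is the polygon with vertices (5,11), (11,3), (7,2), (3.786,7.357).
By the shoelace formula its area is 28.11.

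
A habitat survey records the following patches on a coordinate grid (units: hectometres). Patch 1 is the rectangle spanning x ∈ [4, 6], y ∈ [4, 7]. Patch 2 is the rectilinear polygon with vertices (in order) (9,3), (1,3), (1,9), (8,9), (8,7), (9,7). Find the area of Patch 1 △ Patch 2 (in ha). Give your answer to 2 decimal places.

40.00

|Patch 1| = 6, |Patch 2| = 46, |Patch 1∩Patch 2| = 6.
|Patch 1 △ Patch 2| = |Patch 1| + |Patch 2| − 2·|Patch 1∩Patch 2| = 6 + 46 − 12 = 40.00.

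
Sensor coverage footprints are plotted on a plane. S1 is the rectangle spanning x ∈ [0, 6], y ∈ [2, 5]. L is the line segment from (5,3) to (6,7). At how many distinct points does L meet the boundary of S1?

1

The segment meets the boundary at (5.5,5).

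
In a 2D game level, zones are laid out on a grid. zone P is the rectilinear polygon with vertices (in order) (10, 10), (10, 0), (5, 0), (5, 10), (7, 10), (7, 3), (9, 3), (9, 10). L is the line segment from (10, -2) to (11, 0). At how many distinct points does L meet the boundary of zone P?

The segment lies entirely outside zone P and never meets its boundary.

0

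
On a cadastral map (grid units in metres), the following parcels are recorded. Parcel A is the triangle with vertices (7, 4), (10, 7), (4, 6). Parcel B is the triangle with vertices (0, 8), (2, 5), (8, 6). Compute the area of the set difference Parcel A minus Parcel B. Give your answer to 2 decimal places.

5.63

|Parcel A| = 7.5, |Parcel A∩Parcel B| = 1.8667.
|Parcel A ∖ Parcel B| = |Parcel A| − |Parcel A∩Parcel B| = 7.5 − 1.8667 = 5.63.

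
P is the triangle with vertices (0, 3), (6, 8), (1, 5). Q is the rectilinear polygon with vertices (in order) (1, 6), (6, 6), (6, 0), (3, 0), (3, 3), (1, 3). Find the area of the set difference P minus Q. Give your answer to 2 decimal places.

1.52

|P| = 3.5, |P∩Q| = 1.9833.
|P ∖ Q| = |P| − |P∩Q| = 3.5 − 1.9833 = 1.52.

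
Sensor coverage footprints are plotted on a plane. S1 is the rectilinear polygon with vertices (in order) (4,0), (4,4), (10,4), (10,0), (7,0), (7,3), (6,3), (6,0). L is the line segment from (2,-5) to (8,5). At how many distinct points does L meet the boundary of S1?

4

The segment meets the boundary at (7.4,4), (6.8,3), (6,1.667), (5,0).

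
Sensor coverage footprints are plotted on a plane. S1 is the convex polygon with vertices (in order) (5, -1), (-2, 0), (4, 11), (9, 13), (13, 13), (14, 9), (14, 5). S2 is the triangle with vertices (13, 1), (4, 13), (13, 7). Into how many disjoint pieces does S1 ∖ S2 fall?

2

S1 ∖ S2 splits into 2 disjoint pieces (area 87.7906, area 30.2083).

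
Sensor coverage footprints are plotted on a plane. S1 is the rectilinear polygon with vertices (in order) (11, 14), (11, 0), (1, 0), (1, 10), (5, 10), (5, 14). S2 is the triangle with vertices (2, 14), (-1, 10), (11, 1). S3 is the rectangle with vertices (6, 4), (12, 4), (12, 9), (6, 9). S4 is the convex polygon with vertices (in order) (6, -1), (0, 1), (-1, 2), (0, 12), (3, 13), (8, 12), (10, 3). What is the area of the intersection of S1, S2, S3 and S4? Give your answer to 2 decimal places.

The intersection is the polygon with vertices (7,4), (6,4.75), (6,8.222), (8.923,4).
By the shoelace formula its area is 5.80.

5.80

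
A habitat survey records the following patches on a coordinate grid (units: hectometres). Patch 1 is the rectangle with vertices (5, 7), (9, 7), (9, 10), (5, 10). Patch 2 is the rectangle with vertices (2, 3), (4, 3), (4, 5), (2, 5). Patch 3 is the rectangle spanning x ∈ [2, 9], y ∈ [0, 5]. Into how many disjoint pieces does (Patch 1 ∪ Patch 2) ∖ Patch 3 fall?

1

(Patch 1 ∪ Patch 2) ∖ Patch 3 is a single connected region.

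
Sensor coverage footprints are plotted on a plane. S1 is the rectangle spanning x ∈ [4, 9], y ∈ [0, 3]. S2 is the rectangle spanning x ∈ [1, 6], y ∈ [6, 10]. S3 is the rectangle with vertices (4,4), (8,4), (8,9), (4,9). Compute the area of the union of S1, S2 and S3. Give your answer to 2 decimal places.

By inclusion–exclusion:
Individual areas: |S1| = 15, |S2| = 20, |S3| = 20.
|S1∩S2| = 0 (no overlap).
|S1∩S3| = 0 (no overlap).
|S2∩S3|: x∈[4,6], y∈[6,9] → 2·3 = 6.
|S1∩S2∩S3| = 0.
|S1 ∪ S2 ∪ S3| = 55 − 6 + 0 = 49.00.

49.00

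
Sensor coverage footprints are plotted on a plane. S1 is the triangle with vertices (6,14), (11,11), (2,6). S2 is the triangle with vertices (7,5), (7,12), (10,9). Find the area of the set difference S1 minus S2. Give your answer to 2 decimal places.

|S1| = 26, |S1∩S2| = 3.3373.
|S1 ∖ S2| = |S1| − |S1∩S2| = 26 − 3.3373 = 22.66.

22.66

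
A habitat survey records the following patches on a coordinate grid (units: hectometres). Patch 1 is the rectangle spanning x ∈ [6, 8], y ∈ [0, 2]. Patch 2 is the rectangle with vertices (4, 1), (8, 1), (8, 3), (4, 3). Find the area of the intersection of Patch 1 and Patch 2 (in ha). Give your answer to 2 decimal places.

|Patch 1∩Patch 2|: x∈[6,8], y∈[1,2] → 2·1 = 2.

2.00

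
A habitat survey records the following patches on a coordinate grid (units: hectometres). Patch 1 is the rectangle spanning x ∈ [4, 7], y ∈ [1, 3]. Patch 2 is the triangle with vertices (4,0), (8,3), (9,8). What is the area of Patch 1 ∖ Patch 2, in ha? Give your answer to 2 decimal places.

3.54

|Patch 1| = 6, |Patch 1∩Patch 2| = 2.4583.
|Patch 1 ∖ Patch 2| = |Patch 1| − |Patch 1∩Patch 2| = 6 − 2.4583 = 3.54.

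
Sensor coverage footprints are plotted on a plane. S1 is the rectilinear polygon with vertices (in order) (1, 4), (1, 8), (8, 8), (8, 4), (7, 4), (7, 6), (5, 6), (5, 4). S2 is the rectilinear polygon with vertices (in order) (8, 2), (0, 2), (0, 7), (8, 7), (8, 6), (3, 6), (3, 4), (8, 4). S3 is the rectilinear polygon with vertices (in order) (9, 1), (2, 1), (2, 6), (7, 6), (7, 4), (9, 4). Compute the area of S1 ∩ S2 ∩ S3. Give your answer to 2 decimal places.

2.00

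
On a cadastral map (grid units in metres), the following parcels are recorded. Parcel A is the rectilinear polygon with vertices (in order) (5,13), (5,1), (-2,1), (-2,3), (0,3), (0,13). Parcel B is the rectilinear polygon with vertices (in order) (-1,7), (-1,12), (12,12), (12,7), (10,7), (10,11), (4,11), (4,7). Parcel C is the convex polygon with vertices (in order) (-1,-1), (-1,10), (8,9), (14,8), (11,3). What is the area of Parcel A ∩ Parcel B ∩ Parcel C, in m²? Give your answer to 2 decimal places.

10.67

The intersection is the polygon with vertices (4,7), (0,7), (0,9.889), (4,9.444).
By the shoelace formula its area is 10.67.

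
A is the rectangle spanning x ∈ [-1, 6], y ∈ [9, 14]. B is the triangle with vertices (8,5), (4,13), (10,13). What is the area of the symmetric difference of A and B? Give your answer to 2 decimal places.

51.00

|A| = 35, |B| = 24, |A∩B| = 4.
|A △ B| = |A| + |B| − 2·|A∩B| = 35 + 24 − 8 = 51.00.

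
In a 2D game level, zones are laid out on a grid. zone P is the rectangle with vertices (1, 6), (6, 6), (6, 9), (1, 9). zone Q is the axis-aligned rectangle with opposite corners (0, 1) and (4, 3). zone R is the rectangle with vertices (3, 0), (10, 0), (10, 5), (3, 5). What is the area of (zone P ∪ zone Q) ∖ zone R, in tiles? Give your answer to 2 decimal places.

21.00

|zone P ∪ zone Q| = 23.
|(zone P ∪ zone Q) ∩ zone R| = 2.
|(zone P ∪ zone Q) ∖ zone R| = 23 − 2 = 21.00.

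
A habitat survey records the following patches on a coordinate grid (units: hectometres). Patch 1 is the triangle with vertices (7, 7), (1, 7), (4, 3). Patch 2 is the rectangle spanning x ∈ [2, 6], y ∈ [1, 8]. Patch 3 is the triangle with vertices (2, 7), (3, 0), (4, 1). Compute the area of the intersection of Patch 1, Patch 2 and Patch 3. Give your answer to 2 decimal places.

The intersection is the polygon with vertices (2.235,5.353), (2,7), (2.8,4.6).
By the shoelace formula its area is 0.38.

0.38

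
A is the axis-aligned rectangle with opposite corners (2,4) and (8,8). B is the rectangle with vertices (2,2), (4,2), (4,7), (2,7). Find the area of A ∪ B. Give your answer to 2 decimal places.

28.00

By inclusion–exclusion:
Individual areas: |A| = 24, |B| = 10.
|A∩B|: x∈[2,4], y∈[4,7] → 2·3 = 6.
|A ∪ B| = 34 − 6 = 28.00.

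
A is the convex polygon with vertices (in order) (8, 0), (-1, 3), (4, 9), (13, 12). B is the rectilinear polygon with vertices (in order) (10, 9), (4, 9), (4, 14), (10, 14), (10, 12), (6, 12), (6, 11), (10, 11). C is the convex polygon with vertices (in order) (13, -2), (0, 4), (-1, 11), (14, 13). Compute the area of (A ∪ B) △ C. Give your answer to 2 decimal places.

90.86

|A ∪ B| = 101.
|(A ∪ B) ∩ C| = 82.0718.
|(A ∪ B) △ C| = 101 + 154 − 164.1436 = 90.86.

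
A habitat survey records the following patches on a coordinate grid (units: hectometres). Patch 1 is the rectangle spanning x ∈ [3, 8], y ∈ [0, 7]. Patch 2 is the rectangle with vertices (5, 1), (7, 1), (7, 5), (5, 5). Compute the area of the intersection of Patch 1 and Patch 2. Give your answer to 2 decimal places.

|Patch 1∩Patch 2|: x∈[5,7], y∈[1,5] → 2·4 = 8.

8.00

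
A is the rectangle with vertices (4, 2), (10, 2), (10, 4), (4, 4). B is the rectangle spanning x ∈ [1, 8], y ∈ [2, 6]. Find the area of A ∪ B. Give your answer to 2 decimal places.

32.00

By inclusion–exclusion:
Individual areas: |A| = 12, |B| = 28.
|A∩B|: x∈[4,8], y∈[2,4] → 4·2 = 8.
|A ∪ B| = 40 − 8 = 32.00.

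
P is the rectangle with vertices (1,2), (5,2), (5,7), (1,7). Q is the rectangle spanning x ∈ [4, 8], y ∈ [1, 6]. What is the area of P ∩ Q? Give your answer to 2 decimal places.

|P∩Q|: x∈[4,5], y∈[2,6] → 1·4 = 4.

4.00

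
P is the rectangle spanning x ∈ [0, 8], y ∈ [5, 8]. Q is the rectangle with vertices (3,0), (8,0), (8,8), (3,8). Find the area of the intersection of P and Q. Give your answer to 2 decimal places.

15.00

|P∩Q|: x∈[3,8], y∈[5,8] → 5·3 = 15.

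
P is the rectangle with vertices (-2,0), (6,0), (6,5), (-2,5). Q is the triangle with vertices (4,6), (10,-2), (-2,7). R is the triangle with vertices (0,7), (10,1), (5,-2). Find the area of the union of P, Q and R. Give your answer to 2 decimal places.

60.22

By inclusion–exclusion:
Individual areas: |P| = 40, |Q| = 21, |R| = 30.
|P∩Q| = 9.625.
|P∩R| = 15.3667.
|Q∩R| = 14.1923.
|P∩Q∩R| = 8.4033.
|P ∪ Q ∪ R| = 91 − 39.1839 + 8.4033 = 60.22.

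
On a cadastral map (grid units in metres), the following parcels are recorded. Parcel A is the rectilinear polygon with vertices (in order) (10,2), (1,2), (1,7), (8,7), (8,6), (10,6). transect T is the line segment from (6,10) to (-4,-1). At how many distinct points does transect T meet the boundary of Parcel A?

The segment meets the boundary at (1,4.5), (3.273,7).

2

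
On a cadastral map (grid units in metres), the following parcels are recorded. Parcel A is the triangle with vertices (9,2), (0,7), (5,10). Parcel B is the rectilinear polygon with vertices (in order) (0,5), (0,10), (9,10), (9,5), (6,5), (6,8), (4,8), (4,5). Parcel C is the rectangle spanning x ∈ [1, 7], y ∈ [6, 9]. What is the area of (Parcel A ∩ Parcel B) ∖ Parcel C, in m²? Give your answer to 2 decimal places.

4.21

|Parcel A ∩ Parcel B| = 14.15.
|(Parcel A ∩ Parcel B) ∩ Parcel C| = 9.9389.
|(Parcel A ∩ Parcel B) ∖ Parcel C| = 14.15 − 9.9389 = 4.21.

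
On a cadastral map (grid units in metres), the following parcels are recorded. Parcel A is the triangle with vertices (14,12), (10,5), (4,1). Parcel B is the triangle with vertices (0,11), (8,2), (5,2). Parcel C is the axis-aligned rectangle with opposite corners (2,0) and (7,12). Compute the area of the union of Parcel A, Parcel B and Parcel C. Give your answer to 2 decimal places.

By inclusion–exclusion:
Individual areas: |Parcel A| = 13, |Parcel B| = 13.5, |Parcel C| = 60.
|Parcel A∩Parcel B| = 1.3458.
|Parcel A∩Parcel C| = 1.95.
|Parcel B∩Parcel C| = 11.5875.
|Parcel A∩Parcel B∩Parcel C| = 1.3415.
|Parcel A ∪ Parcel B ∪ Parcel C| = 86.5 − 14.8833 + 1.3415 = 72.96.

72.96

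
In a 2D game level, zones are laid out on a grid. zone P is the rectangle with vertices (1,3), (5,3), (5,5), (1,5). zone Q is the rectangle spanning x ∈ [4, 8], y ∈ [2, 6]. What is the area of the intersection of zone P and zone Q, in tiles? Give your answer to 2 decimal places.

2.00

|zone P∩zone Q|: x∈[4,5], y∈[3,5] → 1·2 = 2.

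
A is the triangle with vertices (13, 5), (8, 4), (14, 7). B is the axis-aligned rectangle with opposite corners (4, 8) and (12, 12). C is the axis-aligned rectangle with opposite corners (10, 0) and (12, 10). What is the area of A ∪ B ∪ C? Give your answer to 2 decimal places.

50.70

By inclusion–exclusion:
Individual areas: |A| = 4.5, |B| = 32, |C| = 20.
|A∩B| = 0.
|A∩C| = 1.8.
|B∩C|: x∈[10,12], y∈[8,10] → 2·2 = 4.
|A∩B∩C| = 0.
|A ∪ B ∪ C| = 56.5 − 5.8 + 0 = 50.70.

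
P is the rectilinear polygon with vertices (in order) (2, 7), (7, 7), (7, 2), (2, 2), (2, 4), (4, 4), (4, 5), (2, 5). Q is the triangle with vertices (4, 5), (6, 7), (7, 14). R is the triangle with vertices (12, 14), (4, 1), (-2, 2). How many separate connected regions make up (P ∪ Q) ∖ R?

3

(P ∪ Q) ∖ R splits into 3 disjoint pieces (area 2.7907, area 4.6202, area 1.4405).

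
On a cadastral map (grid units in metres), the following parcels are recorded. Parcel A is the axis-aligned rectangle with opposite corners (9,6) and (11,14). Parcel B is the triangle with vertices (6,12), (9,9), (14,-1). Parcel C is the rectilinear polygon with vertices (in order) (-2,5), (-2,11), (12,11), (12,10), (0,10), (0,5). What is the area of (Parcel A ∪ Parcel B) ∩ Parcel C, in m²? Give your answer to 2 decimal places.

|Parcel A ∪ Parcel B| = 21.6394.
|(Parcel A ∪ Parcel B) ∩ Parcel C| = 2.58.

2.58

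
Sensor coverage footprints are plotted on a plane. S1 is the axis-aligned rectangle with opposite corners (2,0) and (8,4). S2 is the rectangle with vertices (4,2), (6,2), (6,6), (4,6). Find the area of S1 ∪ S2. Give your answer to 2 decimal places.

28.00

By inclusion–exclusion:
Individual areas: |S1| = 24, |S2| = 8.
|S1∩S2|: x∈[4,6], y∈[2,4] → 2·2 = 4.
|S1 ∪ S2| = 32 − 4 = 28.00.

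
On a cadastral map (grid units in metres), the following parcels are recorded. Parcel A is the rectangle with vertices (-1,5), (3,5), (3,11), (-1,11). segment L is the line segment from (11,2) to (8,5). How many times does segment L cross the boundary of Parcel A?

0

The segment lies entirely outside Parcel A and never meets its boundary.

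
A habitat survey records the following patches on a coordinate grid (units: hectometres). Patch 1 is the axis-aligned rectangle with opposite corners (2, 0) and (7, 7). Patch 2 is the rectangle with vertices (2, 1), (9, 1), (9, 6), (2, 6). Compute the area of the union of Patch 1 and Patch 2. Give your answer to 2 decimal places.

By inclusion–exclusion:
Individual areas: |Patch 1| = 35, |Patch 2| = 35.
|Patch 1∩Patch 2|: x∈[2,7], y∈[1,6] → 5·5 = 25.
|Patch 1 ∪ Patch 2| = 70 − 25 = 45.00.

45.00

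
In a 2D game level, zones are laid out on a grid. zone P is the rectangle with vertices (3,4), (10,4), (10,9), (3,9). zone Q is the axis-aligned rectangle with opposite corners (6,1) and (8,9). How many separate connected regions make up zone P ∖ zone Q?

zone P ∖ zone Q splits into 2 disjoint pieces (area 10, area 15).

2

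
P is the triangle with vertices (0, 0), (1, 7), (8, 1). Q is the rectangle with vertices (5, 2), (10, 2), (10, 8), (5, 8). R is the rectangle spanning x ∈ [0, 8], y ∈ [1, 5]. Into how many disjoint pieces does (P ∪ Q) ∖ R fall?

3

(P ∪ Q) ∖ R splits into 3 disjoint pieces (area 2.619, area 21, area 3.9286).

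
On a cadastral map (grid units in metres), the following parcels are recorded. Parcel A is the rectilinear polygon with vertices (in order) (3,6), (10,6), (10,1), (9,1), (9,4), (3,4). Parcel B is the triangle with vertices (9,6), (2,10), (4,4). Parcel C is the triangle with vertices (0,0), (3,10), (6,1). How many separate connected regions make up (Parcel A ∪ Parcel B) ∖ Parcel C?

(Parcel A ∪ Parcel B) ∖ Parcel C splits into 2 disjoint pieces (area 0.5456, area 21.3529).

2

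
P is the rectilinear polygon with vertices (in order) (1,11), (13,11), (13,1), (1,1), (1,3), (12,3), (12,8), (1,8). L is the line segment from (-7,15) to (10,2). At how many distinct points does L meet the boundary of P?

3

The segment meets the boundary at (2.154,8), (8.692,3), (1,8.882).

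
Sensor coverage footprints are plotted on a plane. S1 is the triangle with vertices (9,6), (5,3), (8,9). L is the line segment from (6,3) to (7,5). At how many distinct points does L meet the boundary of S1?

1

The segment meets the boundary at (6.6,4.2).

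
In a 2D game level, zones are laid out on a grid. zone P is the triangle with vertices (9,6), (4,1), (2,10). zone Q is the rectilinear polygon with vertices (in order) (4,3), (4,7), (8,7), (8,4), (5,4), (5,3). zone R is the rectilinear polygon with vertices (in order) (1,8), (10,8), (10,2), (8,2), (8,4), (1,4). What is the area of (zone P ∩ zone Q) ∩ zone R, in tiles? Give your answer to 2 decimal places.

The region (zone P ∩ zone Q) ∩ zone R is the polygon with vertices (5,4), (4,4), (4,7), (7.25,7), (8,6.571), (8,5), (7,4).
By the shoelace formula its area is 11.34.

11.34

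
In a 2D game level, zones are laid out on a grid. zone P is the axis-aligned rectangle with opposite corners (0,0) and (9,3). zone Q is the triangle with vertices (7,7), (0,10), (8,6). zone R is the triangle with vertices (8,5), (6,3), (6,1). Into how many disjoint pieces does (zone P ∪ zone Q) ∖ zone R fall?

(zone P ∪ zone Q) ∖ zone R splits into 2 disjoint pieces (area 26, area 2).

2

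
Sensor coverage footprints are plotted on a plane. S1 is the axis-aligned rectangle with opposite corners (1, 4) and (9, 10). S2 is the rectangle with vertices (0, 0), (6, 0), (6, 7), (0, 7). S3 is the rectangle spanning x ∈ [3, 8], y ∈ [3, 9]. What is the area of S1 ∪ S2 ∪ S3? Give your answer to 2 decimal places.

77.00

By inclusion–exclusion:
Individual areas: |S1| = 48, |S2| = 42, |S3| = 30.
|S1∩S2|: x∈[1,6], y∈[4,7] → 5·3 = 15.
|S1∩S3|: x∈[3,8], y∈[4,9] → 5·5 = 25.
|S2∩S3|: x∈[3,6], y∈[3,7] → 3·4 = 12.
|S1∩S2∩S3| = 9.
|S1 ∪ S2 ∪ S3| = 120 − 52 + 9 = 77.00.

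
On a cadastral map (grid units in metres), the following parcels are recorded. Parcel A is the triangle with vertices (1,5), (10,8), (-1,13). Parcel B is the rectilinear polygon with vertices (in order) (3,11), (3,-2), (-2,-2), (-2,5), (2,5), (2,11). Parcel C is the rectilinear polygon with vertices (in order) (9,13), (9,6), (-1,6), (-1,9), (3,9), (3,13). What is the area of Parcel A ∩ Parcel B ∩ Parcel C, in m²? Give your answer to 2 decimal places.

3.00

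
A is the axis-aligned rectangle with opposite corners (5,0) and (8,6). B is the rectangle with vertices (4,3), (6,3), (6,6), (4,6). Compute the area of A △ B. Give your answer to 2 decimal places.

|A∩B|: x∈[5,6], y∈[3,6] → 1·3 = 3.
|A △ B| = |A| + |B| − 2·|A∩B| = 18 + 6 − 6 = 18.00.

18.00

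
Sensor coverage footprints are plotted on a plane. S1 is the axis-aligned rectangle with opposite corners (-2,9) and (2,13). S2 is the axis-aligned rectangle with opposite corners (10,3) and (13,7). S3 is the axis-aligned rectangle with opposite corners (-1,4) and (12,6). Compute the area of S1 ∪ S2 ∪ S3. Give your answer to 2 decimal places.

50.00

By inclusion–exclusion:
Individual areas: |S1| = 16, |S2| = 12, |S3| = 26.
|S1∩S2| = 0 (no overlap).
|S1∩S3| = 0 (no overlap).
|S2∩S3|: x∈[10,12], y∈[4,6] → 2·2 = 4.
|S1∩S2∩S3| = 0.
|S1 ∪ S2 ∪ S3| = 54 − 4 + 0 = 50.00.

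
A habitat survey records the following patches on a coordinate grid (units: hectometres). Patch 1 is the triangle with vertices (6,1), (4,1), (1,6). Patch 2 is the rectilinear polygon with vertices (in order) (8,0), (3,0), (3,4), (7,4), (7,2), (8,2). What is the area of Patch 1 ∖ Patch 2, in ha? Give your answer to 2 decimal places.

|Patch 1| = 5, |Patch 1∩Patch 2| = 3.6667.
|Patch 1 ∖ Patch 2| = |Patch 1| − |Patch 1∩Patch 2| = 5 − 3.6667 = 1.33.

1.33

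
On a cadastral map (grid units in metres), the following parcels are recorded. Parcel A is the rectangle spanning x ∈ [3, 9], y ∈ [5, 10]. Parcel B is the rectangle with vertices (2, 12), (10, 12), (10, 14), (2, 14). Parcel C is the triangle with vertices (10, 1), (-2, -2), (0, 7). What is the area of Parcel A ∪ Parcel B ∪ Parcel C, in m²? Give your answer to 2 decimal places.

96.97

By inclusion–exclusion:
Individual areas: |Parcel A| = 30, |Parcel B| = 16, |Parcel C| = 51.
|Parcel A∩Parcel B| = 0 (no overlap).
|Parcel A∩Parcel C| = 0.0333.
|Parcel B∩Parcel C| = 0.
|Parcel A∩Parcel B∩Parcel C| = 0.
|Parcel A ∪ Parcel B ∪ Parcel C| = 97 − 0.0333 + 0 = 96.97.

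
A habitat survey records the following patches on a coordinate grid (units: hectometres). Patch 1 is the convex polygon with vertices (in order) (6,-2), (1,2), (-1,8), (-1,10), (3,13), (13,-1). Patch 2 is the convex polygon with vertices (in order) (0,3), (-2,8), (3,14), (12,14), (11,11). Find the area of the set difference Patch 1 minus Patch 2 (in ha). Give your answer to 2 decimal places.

66.15

|Patch 1| = 106.5, |Patch 1∩Patch 2| = 40.3463.
|Patch 1 ∖ Patch 2| = |Patch 1| − |Patch 1∩Patch 2| = 106.5 − 40.3463 = 66.15.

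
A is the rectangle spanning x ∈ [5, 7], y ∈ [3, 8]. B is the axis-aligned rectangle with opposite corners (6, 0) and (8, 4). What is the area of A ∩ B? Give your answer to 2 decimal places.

|A∩B|: x∈[6,7], y∈[3,4] → 1·1 = 1.

1.00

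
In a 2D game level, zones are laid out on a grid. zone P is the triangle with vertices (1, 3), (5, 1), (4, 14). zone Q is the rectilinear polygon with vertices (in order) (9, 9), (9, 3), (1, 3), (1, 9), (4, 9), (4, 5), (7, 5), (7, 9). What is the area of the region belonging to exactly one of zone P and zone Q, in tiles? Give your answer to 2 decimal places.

31.74

|zone P| = 25, |zone Q| = 36, |zone P∩zone Q| = 14.6294.
|zone P △ zone Q| = |zone P| + |zone Q| − 2·|zone P∩zone Q| = 25 + 36 − 29.2587 = 31.74.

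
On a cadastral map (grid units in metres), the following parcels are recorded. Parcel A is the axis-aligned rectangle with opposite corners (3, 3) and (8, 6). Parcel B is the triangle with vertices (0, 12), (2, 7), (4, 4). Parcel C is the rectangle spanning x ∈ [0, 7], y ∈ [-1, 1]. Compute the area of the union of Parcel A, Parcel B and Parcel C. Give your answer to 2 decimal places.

30.75

By inclusion–exclusion:
Individual areas: |Parcel A| = 15, |Parcel B| = 2, |Parcel C| = 14.
|Parcel A∩Parcel B| = 0.25.
|Parcel A∩Parcel C| = 0 (no overlap).
|Parcel B∩Parcel C| = 0.
|Parcel A∩Parcel B∩Parcel C| = 0.
|Parcel A ∪ Parcel B ∪ Parcel C| = 31 − 0.25 + 0 = 30.75.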